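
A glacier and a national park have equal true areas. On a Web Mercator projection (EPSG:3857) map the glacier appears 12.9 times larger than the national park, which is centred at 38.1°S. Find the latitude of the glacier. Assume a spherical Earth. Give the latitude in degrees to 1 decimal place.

Mercator areal scale is sec²φ, so apparent-area ratio = sec²φ₁ / sec²φ₂ = cos²φ₂ / cos²φ₁.
cos²φ₂ / cos²φ₁ = 12.9  ⇒  cos φ₁ = cos 38.1° / √12.9 = 0.7869/3.592 = 0.2191.
φ₁ = arccos(0.2191) ≈ 77.3°.

77.3°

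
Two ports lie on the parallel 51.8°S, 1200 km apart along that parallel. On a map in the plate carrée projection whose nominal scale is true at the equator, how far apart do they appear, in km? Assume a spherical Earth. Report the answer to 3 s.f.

Plate carrée maps x = Rλ, y = Rφ. The meridian scale is h = 1 and the parallel scale is k = 1/cos φ = sec φ.
Along the parallel, k = sec 51.8° = 1/0.6184 = 1.617.
Map distance = 1200 × 1.617 ≈ 1940 km.

1940 km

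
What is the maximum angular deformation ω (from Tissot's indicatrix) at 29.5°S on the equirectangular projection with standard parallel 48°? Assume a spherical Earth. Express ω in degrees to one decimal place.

15.0°

In the equirectangular projection with standard parallel φ₀ = 48° (x = Rλ cos φ₀, y = Rφ), meridians are true-scale (h = 1) and the parallel scale is k = cos φ₀ / cos φ.
At 29.5°: h = 1.000, k = 0.7688; principal scales a = 1.000, b = 0.7688.
sin(ω/2) = (a − b)/(a + b) = 0.2312/1.769 = 0.1307, so ω = 2 arcsin(0.1307) ≈ 15.0°.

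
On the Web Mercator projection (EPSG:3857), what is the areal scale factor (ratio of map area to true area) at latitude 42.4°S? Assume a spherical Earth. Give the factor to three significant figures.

1.83

For Mercator, h = k = sec φ (a conformal cylindrical projection has a single point scale, 1/cos φ).
Areal scale = k² = sec²φ = 1/cos²(42.4°) = 1/0.7385² = 1.834.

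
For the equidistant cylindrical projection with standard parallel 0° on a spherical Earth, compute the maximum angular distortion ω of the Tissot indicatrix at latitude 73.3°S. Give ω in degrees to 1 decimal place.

For the equirectangular projection with φ₀ = 0 (plate carrée), h = 1 along meridians and k = sec φ along parallels.
At 73.3°: h = 1.000, k = 3.480; principal scales a = 3.480, b = 1.000.
sin(ω/2) = (a − b)/(a + b) = 2.480/4.480 = 0.5536, so ω = 2 arcsin(0.5536) ≈ 67.2°.

67.2°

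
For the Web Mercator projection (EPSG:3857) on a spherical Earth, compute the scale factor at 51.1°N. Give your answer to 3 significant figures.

1.59

For Mercator, h = k = sec φ (a conformal cylindrical projection has a single point scale, 1/cos φ).
k = 1/cos 51.1° = 1/0.6280 = 1.592.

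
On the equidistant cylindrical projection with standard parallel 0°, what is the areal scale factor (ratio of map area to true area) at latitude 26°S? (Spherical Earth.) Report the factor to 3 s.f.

1.11

In the plate carrée (x = Rλ, y = Rφ), meridians are true-scale (h = 1) and parallels are stretched by k = sec φ.
Areal scale = h·k = 1 × sec φ; at 26°, h = 1.000, k = 1.113, so h·k = 1.113.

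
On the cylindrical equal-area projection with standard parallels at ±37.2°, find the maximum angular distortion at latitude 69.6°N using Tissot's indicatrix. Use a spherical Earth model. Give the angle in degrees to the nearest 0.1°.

For cylindrical equal-area with standard parallel φ₀, h = cos φ / cos φ₀ and k = cos φ₀ / cos φ, so h·k = 1.
At 69.6°: h = 0.4376, k = 2.285; principal scales a = 2.285, b = 0.4376.
sin(ω/2) = (a − b)/(a + b) = 1.848/2.723 = 0.6785, so ω = 2 arcsin(0.6785) ≈ 85.5°.

85.5°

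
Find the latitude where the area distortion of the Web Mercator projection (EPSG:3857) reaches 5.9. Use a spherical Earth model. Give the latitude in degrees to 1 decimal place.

Mercator areal scale is sec²φ.
sec²φ = 5.9  ⇒  cos²φ = 0.1695  ⇒  cos φ = 0.4117.
φ = arccos(0.4117) ≈ 65.7°.

65.7°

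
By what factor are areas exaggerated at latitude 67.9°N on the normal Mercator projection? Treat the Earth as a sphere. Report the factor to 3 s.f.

7.06

The Mercator projection is conformal; its linear scale factor is the same in every direction and equals sec φ = 1/cos φ.
Areal scale = k² = sec²φ = 1/cos²(67.9°) = 1/0.3762² = 7.065.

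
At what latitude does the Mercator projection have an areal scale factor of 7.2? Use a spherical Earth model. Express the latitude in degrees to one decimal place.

68.1°

Mercator areal scale is sec²φ.
sec²φ = 7.2  ⇒  cos²φ = 0.1389  ⇒  cos φ = 0.3727.
φ = arccos(0.3727) ≈ 68.1°.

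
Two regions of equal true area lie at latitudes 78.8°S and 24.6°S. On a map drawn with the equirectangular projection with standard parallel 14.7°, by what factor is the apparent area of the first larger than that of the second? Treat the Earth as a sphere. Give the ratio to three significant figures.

With standard parallel φ₀ = 14.7°, the equirectangular projection gives x = Rλ cos φ₀, y = Rφ, so h = 1 and k = cos 14.7° / cos φ.
Areal scale at 78.8°: h·k = 1.000 × 4.980 = 4.980.
Areal scale at 24.6°: h·k = 1.000 × 1.064 = 1.064.
Ratio = 4.980/1.064 ≈ 4.68.

4.68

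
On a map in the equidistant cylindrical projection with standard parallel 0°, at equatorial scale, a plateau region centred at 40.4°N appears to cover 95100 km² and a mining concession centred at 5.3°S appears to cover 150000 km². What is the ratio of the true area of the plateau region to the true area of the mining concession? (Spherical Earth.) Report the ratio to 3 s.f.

On the plate carrée, areal scale = h·k = 1 × sec φ, so true area = apparent × cos φ.
True area of plateau region: 95100 × cos(40.4°) = 95100 × 0.7615 = 72420 km².
True area of mining concession: 150000 × cos(5.3°) = 150000 × 0.9957 = 149400 km².
Ratio = 72420 / 149400 ≈ 0.485.

0.485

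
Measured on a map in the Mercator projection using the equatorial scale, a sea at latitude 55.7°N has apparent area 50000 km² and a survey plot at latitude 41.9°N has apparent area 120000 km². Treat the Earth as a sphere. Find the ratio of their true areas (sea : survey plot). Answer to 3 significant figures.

0.239

Since Mercator area scale is 1/cos²φ, the true area equals the apparent area multiplied by cos²φ.
True area of sea: 50000 × cos²(55.7°) = 50000 × 0.3176 = 15880 km².
True area of survey plot: 120000 × cos²(41.9°) = 120000 × 0.5540 = 66480 km².
Ratio = 15880 / 66480 ≈ 0.239.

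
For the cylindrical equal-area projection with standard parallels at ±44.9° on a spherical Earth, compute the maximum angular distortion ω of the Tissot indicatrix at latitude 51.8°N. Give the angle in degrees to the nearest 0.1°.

15.5°

Cylindrical equal-area (φ₀ = 44.9°): h = cos φ / cos 44.9° along meridians, k = cos 44.9° / cos φ along parallels; h·k = 1.
At 51.8°: h = 0.8730, k = 1.145; principal scales a = 1.145, b = 0.8730.
sin(ω/2) = (a − b)/(a + b) = 0.2724/2.018 = 0.1349, so ω = 2 arcsin(0.1349) ≈ 15.5°.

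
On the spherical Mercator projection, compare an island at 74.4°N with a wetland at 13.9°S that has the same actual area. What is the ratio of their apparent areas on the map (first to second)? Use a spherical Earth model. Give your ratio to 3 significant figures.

On Mercator, area is exaggerated by sec²φ = 1/cos²φ.
At 74.4°: sec²(74.4°) = 1/0.2689² = 13.83.
At 13.9°: sec²(13.9°) = 1/0.9707² = 1.061.
Ratio = 13.83/1.061 = cos²(13.9°)/cos²(74.4°) ≈ 13.0.

13.0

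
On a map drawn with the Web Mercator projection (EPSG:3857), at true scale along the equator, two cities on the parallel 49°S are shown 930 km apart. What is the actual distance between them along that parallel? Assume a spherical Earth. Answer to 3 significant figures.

For Mercator, h = k = sec φ (a conformal cylindrical projection has a single point scale, 1/cos φ).
Along the parallel at 49°, map distances are exaggerated by k = sec 49° = 1.524.
True distance = 930 / 1.524 = 930 × cos 49° ≈ 610 km.

610 km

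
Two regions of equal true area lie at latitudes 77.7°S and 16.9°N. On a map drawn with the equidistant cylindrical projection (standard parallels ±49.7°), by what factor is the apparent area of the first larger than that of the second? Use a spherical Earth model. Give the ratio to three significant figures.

With standard parallel φ₀ = 49.7°, the equirectangular projection gives x = Rλ cos φ₀, y = Rφ, so h = 1 and k = cos 49.7° / cos φ.
Areal scale at 77.7°: h·k = 1.000 × 3.036 = 3.036.
Areal scale at 16.9°: h·k = 1.000 × 0.6760 = 0.6760.
Ratio = 3.036/0.6760 ≈ 4.49.

4.49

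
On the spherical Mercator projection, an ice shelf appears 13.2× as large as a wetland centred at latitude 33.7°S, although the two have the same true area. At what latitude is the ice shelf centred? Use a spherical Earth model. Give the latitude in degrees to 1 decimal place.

76.8°

On Mercator, (apparent₁)/(apparent₂) = sec²φ₁ / sec²φ₂ when true areas are equal.
cos²φ₂ / cos²φ₁ = 13.2  ⇒  cos φ₁ = cos 33.7° / √13.2 = 0.8320/3.633 = 0.2290.
φ₁ = arccos(0.2290) ≈ 76.8°.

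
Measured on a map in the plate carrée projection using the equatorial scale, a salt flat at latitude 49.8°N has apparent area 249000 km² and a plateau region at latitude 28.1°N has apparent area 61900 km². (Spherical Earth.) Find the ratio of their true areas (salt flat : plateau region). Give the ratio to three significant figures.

2.94

On the plate carrée, areal scale = h·k = 1 × sec φ, so true area = apparent × cos φ.
True area of salt flat: 249000 × cos(49.8°) = 249000 × 0.6455 = 160700 km².
True area of plateau region: 61900 × cos(28.1°) = 61900 × 0.8821 = 54600 km².
Ratio = 160700 / 54600 ≈ 2.94.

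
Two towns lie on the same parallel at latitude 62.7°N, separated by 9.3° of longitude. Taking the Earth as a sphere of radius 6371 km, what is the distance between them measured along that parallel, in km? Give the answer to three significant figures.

474 km

Arc length along a parallel = R cos φ · Δλ (with Δλ in radians).
= 6371 × cos 62.7° × (9.3° × π/180) = 6371 × 0.4586 × 0.1623 ≈ 474 km.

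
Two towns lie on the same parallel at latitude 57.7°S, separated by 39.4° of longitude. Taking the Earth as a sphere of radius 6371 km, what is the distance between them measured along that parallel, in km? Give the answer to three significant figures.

2340 km

Arc length along a parallel = R cos φ · Δλ (with Δλ in radians).
= 6371 × cos 57.7° × (39.4° × π/180) = 6371 × 0.5344 × 0.6877 ≈ 2340 km.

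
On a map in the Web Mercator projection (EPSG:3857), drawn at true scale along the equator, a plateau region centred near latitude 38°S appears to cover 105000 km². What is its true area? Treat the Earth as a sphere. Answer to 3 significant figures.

Mercator is conformal, so the point scale is isotropic: h = k = sec φ = 1/cos φ.
Areal scale = k² = sec²φ = 1/cos²(38°) = 1/0.7880² = 1.610.
True area = apparent / (areal scale) = 105000 / 1.610 ≈ 65200 km².

65200 km²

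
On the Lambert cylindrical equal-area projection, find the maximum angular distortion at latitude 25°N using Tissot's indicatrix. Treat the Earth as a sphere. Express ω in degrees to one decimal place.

11.3°

The Lambert cylindrical equal-area projection is the cylindrical equal-area projection with its standard parallel at the equator (φ₀ = 0). For cylindrical equal-area with standard parallel φ₀, h = cos φ / cos φ₀ and k = cos φ₀ / cos φ, so h·k = 1.
At 25°: h = 0.9063, k = 1.103; principal scales a = 1.103, b = 0.9063.
sin(ω/2) = (a − b)/(a + b) = 0.1971/2.010 = 0.09806, so ω = 2 arcsin(0.09806) ≈ 11.3°.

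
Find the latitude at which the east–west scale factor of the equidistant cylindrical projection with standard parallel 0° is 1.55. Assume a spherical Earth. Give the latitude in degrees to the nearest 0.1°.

49.8°

Plate carrée: h = 1, k = sec φ along parallels.
sec φ = 1.55  ⇒  cos φ = 0.6452  ⇒  φ ≈ 49.8°.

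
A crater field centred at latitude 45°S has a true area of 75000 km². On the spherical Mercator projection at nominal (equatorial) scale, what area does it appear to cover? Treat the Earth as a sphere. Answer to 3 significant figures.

150000 km²

Mercator is conformal, so the point scale is isotropic: h = k = sec φ = 1/cos φ.
Areal scale = k² = sec²φ = 1/cos²(45°) = 1/0.7071² = 2.000.
Apparent area = 75000 × 2.000 ≈ 150000 km².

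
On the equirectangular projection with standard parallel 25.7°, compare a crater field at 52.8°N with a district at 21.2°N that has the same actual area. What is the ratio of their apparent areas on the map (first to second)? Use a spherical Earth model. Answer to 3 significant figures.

In the equirectangular projection with standard parallel φ₀ = 25.7° (x = Rλ cos φ₀, y = Rφ), meridians are true-scale (h = 1) and the parallel scale is k = cos φ₀ / cos φ.
Areal scale at 52.8°: h·k = 1.000 × 1.490 = 1.490.
Areal scale at 21.2°: h·k = 1.000 × 0.9665 = 0.9665.
Ratio = 1.490/0.9665 ≈ 1.54.

1.54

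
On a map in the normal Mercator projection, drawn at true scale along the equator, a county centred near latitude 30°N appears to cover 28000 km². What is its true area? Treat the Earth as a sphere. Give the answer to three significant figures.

Mercator is conformal, so the point scale is isotropic: h = k = sec φ = 1/cos φ.
Areal scale = k² = sec²φ = 1/cos²(30°) = 1/0.8660² = 1.333.
True area = apparent / (areal scale) = 28000 / 1.333 ≈ 21000 km².

21000 km²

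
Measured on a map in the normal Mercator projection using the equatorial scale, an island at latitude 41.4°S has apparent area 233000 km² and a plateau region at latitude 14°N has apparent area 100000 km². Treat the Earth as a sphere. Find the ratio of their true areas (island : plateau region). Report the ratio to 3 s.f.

On Mercator the areal scale is sec²φ, so true area = apparent × cos²φ.
True area of island: 233000 × cos²(41.4°) = 233000 × 0.5627 = 131100 km².
True area of plateau region: 100000 × cos²(14°) = 100000 × 0.9415 = 94150 km².
Ratio = 131100 / 94150 ≈ 1.39.

1.39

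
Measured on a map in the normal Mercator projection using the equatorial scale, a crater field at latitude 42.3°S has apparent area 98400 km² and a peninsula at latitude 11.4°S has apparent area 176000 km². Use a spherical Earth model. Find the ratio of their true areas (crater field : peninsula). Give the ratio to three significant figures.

Since Mercator area scale is 1/cos²φ, the true area equals the apparent area multiplied by cos²φ.
True area of crater field: 98400 × cos²(42.3°) = 98400 × 0.5471 = 53830 km².
True area of peninsula: 176000 × cos²(11.4°) = 176000 × 0.9609 = 169100 km².
Ratio = 53830 / 169100 ≈ 0.318.

0.318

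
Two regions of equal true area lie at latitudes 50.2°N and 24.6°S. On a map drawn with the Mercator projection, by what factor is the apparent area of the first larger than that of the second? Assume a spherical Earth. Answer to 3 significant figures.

2.02

Mercator is conformal with k = sec φ, so areal scale = k² = sec²φ.
At 50.2°: sec²(50.2°) = 1/0.6401² = 2.441.
At 24.6°: sec²(24.6°) = 1/0.9092² = 1.210.
Ratio = 2.441/1.210 = cos²(24.6°)/cos²(50.2°) ≈ 2.02.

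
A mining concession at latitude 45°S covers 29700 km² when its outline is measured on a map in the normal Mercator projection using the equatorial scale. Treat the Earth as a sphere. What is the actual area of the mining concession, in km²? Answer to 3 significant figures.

The Mercator projection is conformal; its linear scale factor is the same in every direction and equals sec φ = 1/cos φ.
Areal scale = k² = sec²φ = 1/cos²(45°) = 1/0.7071² = 2.000.
True area = apparent / (areal scale) = 29700 / 2.000 ≈ 14900 km².

14900 km²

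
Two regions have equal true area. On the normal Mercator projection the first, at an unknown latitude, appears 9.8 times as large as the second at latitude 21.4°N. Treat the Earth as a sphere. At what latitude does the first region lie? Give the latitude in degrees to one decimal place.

On Mercator, (apparent₁)/(apparent₂) = sec²φ₁ / sec²φ₂ when true areas are equal.
cos²φ₂ / cos²φ₁ = 9.8  ⇒  cos φ₁ = cos 21.4° / √9.8 = 0.9311/3.130 = 0.2974.
φ₁ = arccos(0.2974) ≈ 72.7°.

72.7°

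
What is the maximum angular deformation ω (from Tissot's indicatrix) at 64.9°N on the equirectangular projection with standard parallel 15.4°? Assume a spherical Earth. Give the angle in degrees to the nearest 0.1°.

45.8°

With standard parallel φ₀ = 15.4°, the equirectangular projection gives x = Rλ cos φ₀, y = Rφ, so h = 1 and k = cos 15.4° / cos φ.
At 64.9°: h = 1.000, k = 2.273; principal scales a = 2.273, b = 1.000.
sin(ω/2) = (a − b)/(a + b) = 1.273/3.273 = 0.3889, so ω = 2 arcsin(0.3889) ≈ 45.8°.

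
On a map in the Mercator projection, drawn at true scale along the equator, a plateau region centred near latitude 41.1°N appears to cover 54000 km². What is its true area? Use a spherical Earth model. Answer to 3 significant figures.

The Mercator projection is conformal; its linear scale factor is the same in every direction and equals sec φ = 1/cos φ.
Areal scale = k² = sec²φ = 1/cos²(41.1°) = 1/0.7536² = 1.761.
True area = apparent / (areal scale) = 54000 / 1.761 ≈ 30700 km².

30700 km²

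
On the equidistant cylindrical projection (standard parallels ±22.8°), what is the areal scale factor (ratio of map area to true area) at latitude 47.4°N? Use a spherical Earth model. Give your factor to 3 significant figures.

1.36

With standard parallel φ₀ = 22.8°, the equirectangular projection gives x = Rλ cos φ₀, y = Rφ, so h = 1 and k = cos 22.8° / cos φ.
Areal scale = h·k = 1 × cos φ₀ / cos φ; at 47.4°, h = 1.000, k = 1.362, so h·k = 1.362.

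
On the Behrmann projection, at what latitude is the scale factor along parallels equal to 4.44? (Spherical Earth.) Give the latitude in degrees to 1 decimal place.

The Behrmann projection is cylindrical equal-area with φ₀ = 30°. A cylindrical equal-area projection with standard parallel φ₀ has meridian scale h = cos φ / cos φ₀ and parallel scale k = cos φ₀ / cos φ (so areas are preserved, h·k = 1).
k = cos φ₀ / cos φ = 4.44  ⇒  cos φ = cos 30° / 4.44 = 0.1951.
φ = arccos(0.1951) ≈ 78.8°.

78.8°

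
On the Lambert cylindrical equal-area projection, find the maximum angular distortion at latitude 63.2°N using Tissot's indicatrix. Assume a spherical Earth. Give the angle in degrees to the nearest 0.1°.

The Lambert cylindrical equal-area projection is the cylindrical equal-area projection with its standard parallel at the equator (φ₀ = 0). Cylindrical equal-area (φ₀ = 0°): h = cos φ / cos 0° along meridians, k = cos 0° / cos φ along parallels; h·k = 1.
At 63.2°: h = 0.4509, k = 2.218; principal scales a = 2.218, b = 0.4509.
sin(ω/2) = (a − b)/(a + b) = 1.767/2.669 = 0.6621, so ω = 2 arcsin(0.6621) ≈ 82.9°.

82.9°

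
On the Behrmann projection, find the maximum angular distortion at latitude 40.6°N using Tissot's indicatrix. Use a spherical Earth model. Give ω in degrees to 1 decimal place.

15.0°

The Behrmann projection is cylindrical equal-area with φ₀ = 30°. Cylindrical equal-area (φ₀ = 30°): h = cos φ / cos 30° along meridians, k = cos 30° / cos φ along parallels; h·k = 1.
At 40.6°: h = 0.8767, k = 1.141; principal scales a = 1.141, b = 0.8767.
sin(ω/2) = (a − b)/(a + b) = 0.2639/2.017 = 0.1308, so ω = 2 arcsin(0.1308) ≈ 15.0°.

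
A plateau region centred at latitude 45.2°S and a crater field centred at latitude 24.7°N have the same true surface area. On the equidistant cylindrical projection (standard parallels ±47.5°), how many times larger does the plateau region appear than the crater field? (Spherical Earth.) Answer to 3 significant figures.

With standard parallel φ₀ = 47.5°, the equirectangular projection gives x = Rλ cos φ₀, y = Rφ, so h = 1 and k = cos 47.5° / cos φ.
Areal scale at 45.2°: h·k = 1.000 × 0.9588 = 0.9588.
Areal scale at 24.7°: h·k = 1.000 × 0.7436 = 0.7436.
Ratio = 0.9588/0.7436 ≈ 1.29.

1.29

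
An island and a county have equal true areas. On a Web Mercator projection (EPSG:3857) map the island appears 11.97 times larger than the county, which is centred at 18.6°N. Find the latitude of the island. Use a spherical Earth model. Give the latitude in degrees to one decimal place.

For equal true areas on Mercator, apparent areas scale as sec²φ, so the ratio is cos²φ₂ / cos²φ₁.
cos²φ₂ / cos²φ₁ = 11.97  ⇒  cos φ₁ = cos 18.6° / √11.97 = 0.9478/3.460 = 0.2739.
φ₁ = arccos(0.2739) ≈ 74.1°.

74.1°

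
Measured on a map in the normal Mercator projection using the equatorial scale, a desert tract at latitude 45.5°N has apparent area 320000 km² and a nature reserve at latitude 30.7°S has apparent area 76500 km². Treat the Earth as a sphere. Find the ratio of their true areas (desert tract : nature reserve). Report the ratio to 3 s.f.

2.78

Mercator's areal exaggeration is sec²φ; hence true area = (apparent area) · cos²φ.
True area of desert tract: 320000 × cos²(45.5°) = 320000 × 0.4913 = 157200 km².
True area of nature reserve: 76500 × cos²(30.7°) = 76500 × 0.7393 = 56560 km².
Ratio = 157200 / 56560 ≈ 2.78.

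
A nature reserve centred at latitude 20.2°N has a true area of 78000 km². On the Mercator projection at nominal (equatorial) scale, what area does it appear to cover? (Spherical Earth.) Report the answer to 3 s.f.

88600 km²

The Mercator projection is conformal; its linear scale factor is the same in every direction and equals sec φ = 1/cos φ.
Areal scale = k² = sec²φ = 1/cos²(20.2°) = 1/0.9385² = 1.135.
Apparent area = 78000 × 1.135 ≈ 88600 km².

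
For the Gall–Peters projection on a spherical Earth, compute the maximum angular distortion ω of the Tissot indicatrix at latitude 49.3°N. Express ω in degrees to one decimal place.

Gall–Peters is a cylindrical equal-area projection with standard parallels at ±45°. For cylindrical equal-area with standard parallel φ₀, h = cos φ / cos φ₀ and k = cos φ₀ / cos φ, so h·k = 1.
At 49.3°: h = 0.9222, k = 1.084; principal scales a = 1.084, b = 0.9222.
sin(ω/2) = (a − b)/(a + b) = 0.1621/2.007 = 0.08081, so ω = 2 arcsin(0.08081) ≈ 9.3°.

9.3°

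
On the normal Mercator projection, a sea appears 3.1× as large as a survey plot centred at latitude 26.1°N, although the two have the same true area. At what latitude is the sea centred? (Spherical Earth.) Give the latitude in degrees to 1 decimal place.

On Mercator, (apparent₁)/(apparent₂) = sec²φ₁ / sec²φ₂ when true areas are equal.
cos²φ₂ / cos²φ₁ = 3.1  ⇒  cos φ₁ = cos 26.1° / √3.1 = 0.8980/1.761 = 0.5100.
φ₁ = arccos(0.5100) ≈ 59.3°.

59.3°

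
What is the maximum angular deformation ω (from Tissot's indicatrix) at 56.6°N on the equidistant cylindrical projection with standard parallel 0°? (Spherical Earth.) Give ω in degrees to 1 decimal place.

In the plate carrée (x = Rλ, y = Rφ), meridians are true-scale (h = 1) and parallels are stretched by k = sec φ.
At 56.6°: h = 1.000, k = 1.817; principal scales a = 1.817, b = 1.000.
sin(ω/2) = (a − b)/(a + b) = 0.8166/2.817 = 0.2899, so ω = 2 arcsin(0.2899) ≈ 33.7°.

33.7°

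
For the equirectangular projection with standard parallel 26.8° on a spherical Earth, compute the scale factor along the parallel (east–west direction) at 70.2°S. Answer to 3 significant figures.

2.64

The equidistant cylindrical projection with φ₀ = 26.8° has h = 1 (meridians true) and k = cos φ₀ / cos φ along parallels.
k = cos 26.8° / cos 70.2° = 0.8926/0.3387 = 2.635.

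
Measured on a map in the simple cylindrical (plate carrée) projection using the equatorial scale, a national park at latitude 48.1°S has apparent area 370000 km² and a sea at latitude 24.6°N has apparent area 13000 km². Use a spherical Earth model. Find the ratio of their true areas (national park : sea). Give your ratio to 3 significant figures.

20.9

Plate carrée has h = 1 and k = sec φ, giving areal scale sec φ; true area = (apparent area) · cos φ.
True area of national park: 370000 × cos(48.1°) = 370000 × 0.6678 = 247100 km².
True area of sea: 13000 × cos(24.6°) = 13000 × 0.9092 = 11820 km².
Ratio = 247100 / 11820 ≈ 20.9.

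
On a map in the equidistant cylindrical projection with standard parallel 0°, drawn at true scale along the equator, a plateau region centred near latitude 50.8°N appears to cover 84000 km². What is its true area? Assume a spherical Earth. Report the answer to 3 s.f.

In the plate carrée (x = Rλ, y = Rφ), meridians are true-scale (h = 1) and parallels are stretched by k = sec φ.
Areal scale = h·k = 1 × sec φ; at 50.8°, h = 1.000, k = 1.582, so h·k = 1.582.
True area = apparent / (areal scale) = 84000 / 1.582 ≈ 53100 km².

53100 km²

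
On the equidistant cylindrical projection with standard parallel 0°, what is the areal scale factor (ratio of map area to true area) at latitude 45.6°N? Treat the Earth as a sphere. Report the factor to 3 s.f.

1.43

For the equirectangular projection with φ₀ = 0 (plate carrée), h = 1 along meridians and k = sec φ along parallels.
Areal scale = h·k = 1 × sec φ; at 45.6°, h = 1.000, k = 1.429, so h·k = 1.429.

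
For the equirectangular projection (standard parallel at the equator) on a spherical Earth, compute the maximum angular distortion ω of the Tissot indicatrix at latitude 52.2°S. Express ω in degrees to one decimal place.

27.8°

For the equirectangular projection with φ₀ = 0 (plate carrée), h = 1 along meridians and k = sec φ along parallels.
At 52.2°: h = 1.000, k = 1.632; principal scales a = 1.632, b = 1.000.
sin(ω/2) = (a − b)/(a + b) = 0.6316/2.632 = 0.2400, so ω = 2 arcsin(0.2400) ≈ 27.8°.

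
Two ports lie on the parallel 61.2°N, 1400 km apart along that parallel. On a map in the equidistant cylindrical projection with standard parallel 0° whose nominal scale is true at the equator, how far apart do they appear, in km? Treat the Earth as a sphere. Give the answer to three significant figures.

2910 km

In the plate carrée (x = Rλ, y = Rφ), meridians are true-scale (h = 1) and parallels are stretched by k = sec φ.
Along the parallel, k = sec 61.2° = 1/0.4818 = 2.076.
Map distance = 1400 × 2.076 ≈ 2910 km.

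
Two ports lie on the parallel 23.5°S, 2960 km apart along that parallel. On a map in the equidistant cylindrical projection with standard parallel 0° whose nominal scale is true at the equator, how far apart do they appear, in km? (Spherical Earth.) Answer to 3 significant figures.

In the plate carrée (x = Rλ, y = Rφ), meridians are true-scale (h = 1) and parallels are stretched by k = sec φ.
Along the parallel, k = sec 23.5° = 1/0.9171 = 1.090.
Map distance = 2960 × 1.090 ≈ 3230 km.

3230 km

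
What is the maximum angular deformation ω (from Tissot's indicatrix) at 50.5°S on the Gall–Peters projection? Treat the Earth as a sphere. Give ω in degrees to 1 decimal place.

Gall–Peters is a cylindrical equal-area projection with standard parallels at ±45°. Cylindrical equal-area (φ₀ = 45°): h = cos φ / cos 45° along meridians, k = cos 45° / cos φ along parallels; h·k = 1.
At 50.5°: h = 0.8996, k = 1.112; principal scales a = 1.112, b = 0.8996.
sin(ω/2) = (a − b)/(a + b) = 0.2121/2.011 = 0.1055, so ω = 2 arcsin(0.1055) ≈ 12.1°.

12.1°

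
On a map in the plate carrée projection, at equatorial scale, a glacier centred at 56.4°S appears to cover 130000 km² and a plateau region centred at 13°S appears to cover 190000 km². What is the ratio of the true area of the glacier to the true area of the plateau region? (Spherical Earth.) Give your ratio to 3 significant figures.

Plate carrée has h = 1 and k = sec φ, giving areal scale sec φ; true area = (apparent area) · cos φ.
True area of glacier: 130000 × cos(56.4°) = 130000 × 0.5534 = 71940 km².
True area of plateau region: 190000 × cos(13°) = 190000 × 0.9744 = 185100 km².
Ratio = 71940 / 185100 ≈ 0.389.

0.389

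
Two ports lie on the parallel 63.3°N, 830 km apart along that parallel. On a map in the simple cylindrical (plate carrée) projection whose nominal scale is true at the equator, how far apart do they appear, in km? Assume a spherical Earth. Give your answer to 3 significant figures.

In the plate carrée (x = Rλ, y = Rφ), meridians are true-scale (h = 1) and parallels are stretched by k = sec φ.
Along the parallel, k = sec 63.3° = 1/0.4493 = 2.226.
Map distance = 830 × 2.226 ≈ 1850 km.

1850 km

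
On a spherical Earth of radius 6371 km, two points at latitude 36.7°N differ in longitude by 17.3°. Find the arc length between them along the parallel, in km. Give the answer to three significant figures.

Arc length along a parallel = R cos φ · Δλ (with Δλ in radians).
= 6371 × cos 36.7° × (17.3° × π/180) = 6371 × 0.8018 × 0.3019 ≈ 1540 km.

1540 km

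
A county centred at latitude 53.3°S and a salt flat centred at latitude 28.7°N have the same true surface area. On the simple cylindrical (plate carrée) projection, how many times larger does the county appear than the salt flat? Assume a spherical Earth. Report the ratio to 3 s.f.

For the equirectangular projection with φ₀ = 0 (plate carrée), h = 1 along meridians and k = sec φ along parallels.
Areal scale at 53.3°: h·k = 1.000 × 1.673 = 1.673.
Areal scale at 28.7°: h·k = 1.000 × 1.140 = 1.140.
Ratio = 1.673/1.140 ≈ 1.47.

1.47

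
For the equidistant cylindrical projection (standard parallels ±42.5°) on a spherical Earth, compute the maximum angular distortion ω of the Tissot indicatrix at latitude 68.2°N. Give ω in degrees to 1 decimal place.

In the equirectangular projection with standard parallel φ₀ = 42.5° (x = Rλ cos φ₀, y = Rφ), meridians are true-scale (h = 1) and the parallel scale is k = cos φ₀ / cos φ.
At 68.2°: h = 1.000, k = 1.985; principal scales a = 1.985, b = 1.000.
sin(ω/2) = (a − b)/(a + b) = 0.9853/2.985 = 0.3301, so ω = 2 arcsin(0.3301) ≈ 38.5°.

38.5°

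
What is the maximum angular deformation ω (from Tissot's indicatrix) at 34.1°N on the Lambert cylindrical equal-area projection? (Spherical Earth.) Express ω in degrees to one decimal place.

21.5°

The Lambert cylindrical equal-area projection is the cylindrical equal-area projection with its standard parallel at the equator (φ₀ = 0). For cylindrical equal-area with standard parallel φ₀, h = cos φ / cos φ₀ and k = cos φ₀ / cos φ, so h·k = 1.
At 34.1°: h = 0.8281, k = 1.208; principal scales a = 1.208, b = 0.8281.
sin(ω/2) = (a − b)/(a + b) = 0.3796/2.036 = 0.1865, so ω = 2 arcsin(0.1865) ≈ 21.5°.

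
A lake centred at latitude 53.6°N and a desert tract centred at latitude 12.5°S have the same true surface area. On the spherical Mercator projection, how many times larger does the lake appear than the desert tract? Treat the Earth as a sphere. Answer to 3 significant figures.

Mercator areal scale is sec²φ.
At 53.6°: sec²(53.6°) = 1/0.5934² = 2.840.
At 12.5°: sec²(12.5°) = 1/0.9763² = 1.049.
Ratio = 2.840/1.049 = cos²(12.5°)/cos²(53.6°) ≈ 2.71.

2.71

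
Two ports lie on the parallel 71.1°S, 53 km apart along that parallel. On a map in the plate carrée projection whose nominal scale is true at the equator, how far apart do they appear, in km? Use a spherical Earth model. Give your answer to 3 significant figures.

For the equirectangular projection with φ₀ = 0 (plate carrée), h = 1 along meridians and k = sec φ along parallels.
Along the parallel, k = sec 71.1° = 1/0.3239 = 3.087.
Map distance = 53 × 3.087 ≈ 164 km.

164 km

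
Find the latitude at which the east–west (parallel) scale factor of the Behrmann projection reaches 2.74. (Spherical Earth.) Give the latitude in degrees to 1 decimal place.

The Behrmann projection is cylindrical equal-area with φ₀ = 30°. Cylindrical equal-area (φ₀ = 30°): h = cos φ / cos 30° along meridians, k = cos 30° / cos φ along parallels; h·k = 1.
k = cos φ₀ / cos φ = 2.74  ⇒  cos φ = cos 30° / 2.74 = 0.3161.
φ = arccos(0.3161) ≈ 71.6°.

71.6°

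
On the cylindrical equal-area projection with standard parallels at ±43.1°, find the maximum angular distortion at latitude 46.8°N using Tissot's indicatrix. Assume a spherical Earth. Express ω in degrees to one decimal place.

For cylindrical equal-area with standard parallel φ₀, h = cos φ / cos φ₀ and k = cos φ₀ / cos φ, so h·k = 1.
At 46.8°: h = 0.9375, k = 1.067; principal scales a = 1.067, b = 0.9375.
sin(ω/2) = (a − b)/(a + b) = 0.1291/2.004 = 0.06442, so ω = 2 arcsin(0.06442) ≈ 7.4°.

7.4°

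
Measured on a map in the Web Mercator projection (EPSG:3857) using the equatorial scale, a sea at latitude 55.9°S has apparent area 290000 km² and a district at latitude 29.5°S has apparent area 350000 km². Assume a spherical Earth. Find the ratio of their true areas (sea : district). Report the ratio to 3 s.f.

0.344

On Mercator the areal scale is sec²φ, so true area = apparent × cos²φ.
True area of sea: 290000 × cos²(55.9°) = 290000 × 0.3143 = 91150 km².
True area of district: 350000 × cos²(29.5°) = 350000 × 0.7575 = 265100 km².
Ratio = 91150 / 265100 ≈ 0.344.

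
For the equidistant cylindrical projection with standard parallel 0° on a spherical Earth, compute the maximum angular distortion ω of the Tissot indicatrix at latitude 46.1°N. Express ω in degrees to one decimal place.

For the equirectangular projection with φ₀ = 0 (plate carrée), h = 1 along meridians and k = sec φ along parallels.
At 46.1°: h = 1.000, k = 1.442; principal scales a = 1.442, b = 1.000.
sin(ω/2) = (a − b)/(a + b) = 0.4422/2.442 = 0.1811, so ω = 2 arcsin(0.1811) ≈ 20.9°.

20.9°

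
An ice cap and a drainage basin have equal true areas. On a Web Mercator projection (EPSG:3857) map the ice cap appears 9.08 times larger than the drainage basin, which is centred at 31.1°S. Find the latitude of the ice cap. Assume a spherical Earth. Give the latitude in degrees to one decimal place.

For equal true areas on Mercator, apparent areas scale as sec²φ, so the ratio is cos²φ₂ / cos²φ₁.
cos²φ₂ / cos²φ₁ = 9.08  ⇒  cos φ₁ = cos 31.1° / √9.08 = 0.8563/3.013 = 0.2842.
φ₁ = arccos(0.2842) ≈ 73.5°.

73.5°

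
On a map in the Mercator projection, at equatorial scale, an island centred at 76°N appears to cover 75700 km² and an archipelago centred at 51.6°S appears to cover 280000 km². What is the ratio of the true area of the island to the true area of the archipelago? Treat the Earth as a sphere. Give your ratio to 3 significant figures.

Mercator's areal exaggeration is sec²φ; hence true area = (apparent area) · cos²φ.
True area of island: 75700 × cos²(76°) = 75700 × 0.05853 = 4430 km².
True area of archipelago: 280000 × cos²(51.6°) = 280000 × 0.3858 = 108000 km².
Ratio = 4430 / 108000 ≈ 0.0410.

0.0410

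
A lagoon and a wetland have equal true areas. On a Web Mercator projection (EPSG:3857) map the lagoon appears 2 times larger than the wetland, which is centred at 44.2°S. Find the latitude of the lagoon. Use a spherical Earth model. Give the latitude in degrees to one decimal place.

59.5°

Mercator areal scale is sec²φ, so apparent-area ratio = sec²φ₁ / sec²φ₂ = cos²φ₂ / cos²φ₁.
cos²φ₂ / cos²φ₁ = 2  ⇒  cos φ₁ = cos 44.2° / √2 = 0.7169/1.414 = 0.5069.
φ₁ = arccos(0.5069) ≈ 59.5°.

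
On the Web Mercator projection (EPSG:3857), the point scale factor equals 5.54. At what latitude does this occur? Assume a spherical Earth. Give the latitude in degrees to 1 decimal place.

79.6°

Mercator scale is k = sec φ = 1/cos φ.
1/cos φ = 5.54  ⇒  cos φ = 0.1805  ⇒  φ = arccos(0.1805) ≈ 79.6°.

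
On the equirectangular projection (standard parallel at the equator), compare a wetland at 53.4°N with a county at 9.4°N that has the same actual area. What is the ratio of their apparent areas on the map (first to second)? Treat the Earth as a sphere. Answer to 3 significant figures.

For the equirectangular projection with φ₀ = 0 (plate carrée), h = 1 along meridians and k = sec φ along parallels.
Areal scale at 53.4°: h·k = 1.000 × 1.677 = 1.677.
Areal scale at 9.4°: h·k = 1.000 × 1.014 = 1.014.
Ratio = 1.677/1.014 ≈ 1.65.

1.65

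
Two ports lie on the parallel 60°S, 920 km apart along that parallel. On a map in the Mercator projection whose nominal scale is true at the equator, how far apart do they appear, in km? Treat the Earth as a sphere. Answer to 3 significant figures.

For Mercator, h = k = sec φ (a conformal cylindrical projection has a single point scale, 1/cos φ).
Along the parallel, k = sec 60° = 1/0.5000 = 2.000.
Map distance = 920 × 2.000 ≈ 1840 km.

1840 km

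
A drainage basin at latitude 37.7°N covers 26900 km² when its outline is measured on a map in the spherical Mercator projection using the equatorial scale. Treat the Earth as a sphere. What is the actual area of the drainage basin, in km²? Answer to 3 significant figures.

For Mercator, h = k = sec φ (a conformal cylindrical projection has a single point scale, 1/cos φ).
Areal scale = k² = sec²φ = 1/cos²(37.7°) = 1/0.7912² = 1.597.
True area = apparent / (areal scale) = 26900 / 1.597 ≈ 16800 km².

16800 km²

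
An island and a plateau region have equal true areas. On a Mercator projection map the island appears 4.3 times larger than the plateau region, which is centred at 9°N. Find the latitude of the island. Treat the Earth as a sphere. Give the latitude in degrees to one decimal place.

61.6°

For equal true areas on Mercator, apparent areas scale as sec²φ, so the ratio is cos²φ₂ / cos²φ₁.
cos²φ₂ / cos²φ₁ = 4.3  ⇒  cos φ₁ = cos 9° / √4.3 = 0.9877/2.074 = 0.4763.
φ₁ = arccos(0.4763) ≈ 61.6°.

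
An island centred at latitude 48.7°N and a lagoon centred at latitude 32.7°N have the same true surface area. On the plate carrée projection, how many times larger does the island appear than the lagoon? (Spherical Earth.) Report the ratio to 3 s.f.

1.28

For the equirectangular projection with φ₀ = 0 (plate carrée), h = 1 along meridians and k = sec φ along parallels.
Areal scale at 48.7°: h·k = 1.000 × 1.515 = 1.515.
Areal scale at 32.7°: h·k = 1.000 × 1.188 = 1.188.
Ratio = 1.515/1.188 ≈ 1.28.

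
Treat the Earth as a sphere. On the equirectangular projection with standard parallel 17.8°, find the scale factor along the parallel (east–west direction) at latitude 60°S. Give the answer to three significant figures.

1.90

With standard parallel φ₀ = 17.8°, the equirectangular projection gives x = Rλ cos φ₀, y = Rφ, so h = 1 and k = cos 17.8° / cos φ.
k = cos 17.8° / cos 60° = 0.9521/0.5000 = 1.904.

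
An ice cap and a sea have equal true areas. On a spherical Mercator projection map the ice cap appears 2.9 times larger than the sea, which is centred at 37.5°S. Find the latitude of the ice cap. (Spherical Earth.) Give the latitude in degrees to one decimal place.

Mercator areal scale is sec²φ, so apparent-area ratio = sec²φ₁ / sec²φ₂ = cos²φ₂ / cos²φ₁.
cos²φ₂ / cos²φ₁ = 2.9  ⇒  cos φ₁ = cos 37.5° / √2.9 = 0.7934/1.703 = 0.4659.
φ₁ = arccos(0.4659) ≈ 62.2°.

62.2°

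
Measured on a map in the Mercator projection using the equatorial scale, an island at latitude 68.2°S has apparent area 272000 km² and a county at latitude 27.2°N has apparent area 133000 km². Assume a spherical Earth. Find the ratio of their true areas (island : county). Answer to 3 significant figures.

0.357

On Mercator the areal scale is sec²φ, so true area = apparent × cos²φ.
True area of island: 272000 × cos²(68.2°) = 272000 × 0.1379 = 37510 km².
True area of county: 133000 × cos²(27.2°) = 133000 × 0.7911 = 105200 km².
Ratio = 37510 / 105200 ≈ 0.357.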